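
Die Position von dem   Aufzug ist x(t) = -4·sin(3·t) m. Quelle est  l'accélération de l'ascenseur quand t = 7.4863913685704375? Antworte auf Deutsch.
Ausgehend von der Position x(t) = -4·sin(3·t), nehmen wir 2 Ableitungen. Die Ableitung von der Position ergibt die Geschwindigkeit: v(t) = -12·cos(3·t). Die Ableitung von der Geschwindigkeit ergibt die Beschleunigung: a(t) = 36·sin(3·t). Mit a(t) = 36·sin(3·t) und Einsetzen von t = 7.4863913685704375, finden wir a = -16.2405010587412.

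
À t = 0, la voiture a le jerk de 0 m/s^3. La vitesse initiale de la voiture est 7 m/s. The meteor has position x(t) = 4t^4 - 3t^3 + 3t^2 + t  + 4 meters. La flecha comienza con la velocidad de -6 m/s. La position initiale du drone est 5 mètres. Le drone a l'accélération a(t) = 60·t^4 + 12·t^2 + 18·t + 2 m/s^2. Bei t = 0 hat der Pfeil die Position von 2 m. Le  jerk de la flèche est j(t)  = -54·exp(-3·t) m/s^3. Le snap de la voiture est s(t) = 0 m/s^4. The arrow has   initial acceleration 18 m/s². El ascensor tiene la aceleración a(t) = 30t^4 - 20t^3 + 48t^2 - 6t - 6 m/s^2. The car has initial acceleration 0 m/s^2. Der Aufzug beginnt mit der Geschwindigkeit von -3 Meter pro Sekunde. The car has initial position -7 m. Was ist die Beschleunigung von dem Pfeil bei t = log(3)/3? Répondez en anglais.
Starting from jerk j(t) = -54·exp(-3·t), we take 1 integral. Finding the integral of j(t) and using a(0) = 18: a(t) = 18·exp(-3·t). From the given acceleration equation a(t) = 18·exp(-3·t), we substitute t = log(3)/3 to get a = 6.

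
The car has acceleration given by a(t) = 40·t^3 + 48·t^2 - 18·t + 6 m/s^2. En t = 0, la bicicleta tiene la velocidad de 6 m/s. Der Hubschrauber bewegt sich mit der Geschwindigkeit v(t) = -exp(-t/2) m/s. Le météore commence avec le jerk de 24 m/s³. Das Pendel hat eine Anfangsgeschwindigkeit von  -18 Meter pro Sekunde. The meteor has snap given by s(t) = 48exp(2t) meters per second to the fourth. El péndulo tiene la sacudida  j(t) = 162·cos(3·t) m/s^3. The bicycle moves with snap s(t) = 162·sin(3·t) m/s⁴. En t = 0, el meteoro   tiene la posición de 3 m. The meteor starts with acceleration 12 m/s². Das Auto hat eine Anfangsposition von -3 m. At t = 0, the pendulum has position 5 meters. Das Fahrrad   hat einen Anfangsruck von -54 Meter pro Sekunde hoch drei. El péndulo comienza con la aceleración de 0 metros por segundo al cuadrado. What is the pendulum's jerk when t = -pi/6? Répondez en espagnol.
De la ecuación de la sacudida j(t) = 162·cos(3·t), sustituimos t = -pi/6 para obtener j = 0.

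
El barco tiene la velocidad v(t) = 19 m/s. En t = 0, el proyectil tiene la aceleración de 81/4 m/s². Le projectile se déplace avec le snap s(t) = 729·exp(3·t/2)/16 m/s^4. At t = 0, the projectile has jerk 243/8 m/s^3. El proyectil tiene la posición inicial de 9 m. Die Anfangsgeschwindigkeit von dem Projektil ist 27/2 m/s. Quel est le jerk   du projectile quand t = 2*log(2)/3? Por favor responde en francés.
En partant du snap s(t) = 729·exp(3·t/2)/16, nous prenons 1 intégrale. L'intégrale du snap, avec j(0) = 243/8, donne le jerk: j(t) = 243·exp(3·t/2)/8. Nous avons le jerk j(t) = 243·exp(3·t/2)/8. En substituant t = 2*log(2)/3: j(2*log(2)/3) = 243/4.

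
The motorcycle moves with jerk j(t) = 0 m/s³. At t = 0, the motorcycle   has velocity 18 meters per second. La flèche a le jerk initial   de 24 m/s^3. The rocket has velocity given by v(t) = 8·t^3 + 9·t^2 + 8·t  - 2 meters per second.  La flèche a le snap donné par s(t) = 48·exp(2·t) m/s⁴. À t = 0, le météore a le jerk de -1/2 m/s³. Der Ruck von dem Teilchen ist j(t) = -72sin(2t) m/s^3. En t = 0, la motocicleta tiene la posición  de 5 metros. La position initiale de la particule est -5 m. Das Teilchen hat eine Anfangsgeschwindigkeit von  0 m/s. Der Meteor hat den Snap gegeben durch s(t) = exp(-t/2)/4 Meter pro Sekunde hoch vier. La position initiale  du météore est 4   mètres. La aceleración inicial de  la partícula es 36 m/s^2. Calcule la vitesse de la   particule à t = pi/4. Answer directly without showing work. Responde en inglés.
v(pi/4) = 18.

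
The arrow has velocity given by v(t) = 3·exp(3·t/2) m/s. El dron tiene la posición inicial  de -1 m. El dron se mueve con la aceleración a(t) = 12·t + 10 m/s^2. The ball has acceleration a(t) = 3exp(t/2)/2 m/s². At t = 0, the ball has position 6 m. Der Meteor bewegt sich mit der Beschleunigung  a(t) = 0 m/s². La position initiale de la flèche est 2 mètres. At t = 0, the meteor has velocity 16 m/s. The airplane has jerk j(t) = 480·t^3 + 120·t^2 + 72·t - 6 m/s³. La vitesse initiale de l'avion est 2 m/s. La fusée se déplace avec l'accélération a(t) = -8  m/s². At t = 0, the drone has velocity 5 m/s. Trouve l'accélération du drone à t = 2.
En utilisant a(t) = 12·t + 10 et en substituant t = 2, nous trouvons a = 34.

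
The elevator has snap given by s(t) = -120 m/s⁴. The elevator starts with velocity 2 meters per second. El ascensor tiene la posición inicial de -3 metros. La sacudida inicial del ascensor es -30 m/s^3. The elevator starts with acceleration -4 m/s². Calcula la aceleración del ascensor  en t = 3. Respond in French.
Nous devons intégrer notre équation du snap s(t) = -120 2 fois. En prenant ∫s(t)dt et en appliquant j(0) = -30, nous trouvons j(t) = -120·t - 30. L'intégrale du jerk, avec a(0) = -4, donne l'accélération: a(t) = -60·t^2 - 30·t - 4. Nous avons l'accélération a(t) = -60·t^2 - 30·t - 4. En substituant t = 3: a(3) = -634.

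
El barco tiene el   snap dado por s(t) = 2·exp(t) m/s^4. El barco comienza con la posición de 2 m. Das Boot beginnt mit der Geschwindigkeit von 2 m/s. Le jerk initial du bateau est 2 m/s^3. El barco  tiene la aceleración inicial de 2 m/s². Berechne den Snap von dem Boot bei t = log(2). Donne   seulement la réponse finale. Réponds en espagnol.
La respuesta es 4.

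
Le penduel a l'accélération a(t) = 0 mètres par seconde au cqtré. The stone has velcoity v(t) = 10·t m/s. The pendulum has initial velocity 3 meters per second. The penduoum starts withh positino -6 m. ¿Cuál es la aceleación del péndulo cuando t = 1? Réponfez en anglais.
From the given acceleration equation a(t) = 0, we substitute t = 1 to get a = 0.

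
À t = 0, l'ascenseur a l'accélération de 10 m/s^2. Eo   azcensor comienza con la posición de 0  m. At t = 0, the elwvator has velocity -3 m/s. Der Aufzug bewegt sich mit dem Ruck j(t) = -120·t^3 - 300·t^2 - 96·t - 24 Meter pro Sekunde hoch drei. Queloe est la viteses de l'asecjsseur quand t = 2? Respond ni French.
En partant du jerk j(t) = -120·t^3 - 300·t^2 - 96·t - 24, nous prenons 2 primitives. En intégrant le jerk et en utilisant la condition initiale a(0) = 10, nous obtenons a(t) = -30·t^4 - 100·t^3 - 48·t^2 - 24·t + 10. En prenant ∫a(t)dt et en appliquant v(0) = -3, nous trouvons v(t) = -6·t^5 - 25·t^4 - 16·t^3 - 12·t^2 + 10·t - 3. En utilisant v(t) = -6·t^5 - 25·t^4 - 16·t^3 - 12·t^2 + 10·t - 3 et en substituant t = 2, nous trouvons v = -751.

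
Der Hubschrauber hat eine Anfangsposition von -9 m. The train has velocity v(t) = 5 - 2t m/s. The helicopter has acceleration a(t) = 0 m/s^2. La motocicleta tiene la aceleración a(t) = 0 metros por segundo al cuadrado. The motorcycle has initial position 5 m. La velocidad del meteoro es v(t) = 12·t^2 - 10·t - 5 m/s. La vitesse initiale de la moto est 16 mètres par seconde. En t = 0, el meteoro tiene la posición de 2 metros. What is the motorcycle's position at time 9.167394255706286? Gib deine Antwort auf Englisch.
We must find the antiderivative of our acceleration equation a(t) = 0 2 times. Integrating acceleration and using the initial condition v(0) = 16, we get v(t) = 16. Finding the antiderivative of v(t) and using x(0) = 5: x(t) = 16·t + 5. Using x(t) = 16·t + 5 and substituting t = 9.167394255706286, we find x = 151.678308091301.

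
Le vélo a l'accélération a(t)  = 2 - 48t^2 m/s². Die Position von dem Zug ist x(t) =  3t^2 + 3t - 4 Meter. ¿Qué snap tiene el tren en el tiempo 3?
Partiendo de la posición x(t) = 3·t^2 + 3·t - 4, tomamos 4 derivadas. Derivando la posición, obtenemos la velocidad: v(t) = 6·t + 3. Tomando d/dt de v(t), encontramos a(t) = 6. La derivada de la aceleración da la sacudida: j(t) = 0. La derivada de la sacudida da el snap: s(t) = 0. Tenemos el snap s(t) = 0. Sustituyendo t = 3: s(3) = 0.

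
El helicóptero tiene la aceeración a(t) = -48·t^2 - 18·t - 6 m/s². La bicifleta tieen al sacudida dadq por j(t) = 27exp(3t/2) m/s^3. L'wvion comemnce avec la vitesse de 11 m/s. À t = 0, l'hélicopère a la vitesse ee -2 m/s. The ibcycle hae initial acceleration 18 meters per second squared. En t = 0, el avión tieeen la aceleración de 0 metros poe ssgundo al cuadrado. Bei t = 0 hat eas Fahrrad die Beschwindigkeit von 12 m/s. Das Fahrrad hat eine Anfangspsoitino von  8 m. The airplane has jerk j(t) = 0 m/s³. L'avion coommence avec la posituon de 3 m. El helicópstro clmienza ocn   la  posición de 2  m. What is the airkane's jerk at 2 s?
From the given jerk equation j(t) = 0, we substitute t = 2 to get j = 0.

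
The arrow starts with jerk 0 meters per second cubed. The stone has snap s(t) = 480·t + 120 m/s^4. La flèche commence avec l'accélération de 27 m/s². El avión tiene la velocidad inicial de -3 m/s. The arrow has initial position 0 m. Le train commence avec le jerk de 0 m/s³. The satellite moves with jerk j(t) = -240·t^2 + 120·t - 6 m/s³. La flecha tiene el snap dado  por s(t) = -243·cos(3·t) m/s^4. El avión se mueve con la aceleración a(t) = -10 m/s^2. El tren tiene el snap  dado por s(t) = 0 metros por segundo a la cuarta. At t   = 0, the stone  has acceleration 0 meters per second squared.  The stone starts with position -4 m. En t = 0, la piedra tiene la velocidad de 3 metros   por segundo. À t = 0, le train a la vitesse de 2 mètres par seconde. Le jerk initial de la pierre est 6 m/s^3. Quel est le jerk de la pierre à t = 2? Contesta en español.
Partiendo del snap s(t) = 480·t + 120, tomamos 1 antiderivada. La integral del snap es la sacudida. Usando j(0) = 6, obtenemos j(t) = 240·t^2 + 120·t + 6. Tenemos la sacudida j(t) = 240·t^2 + 120·t + 6. Sustituyendo t = 2: j(2) = 1206.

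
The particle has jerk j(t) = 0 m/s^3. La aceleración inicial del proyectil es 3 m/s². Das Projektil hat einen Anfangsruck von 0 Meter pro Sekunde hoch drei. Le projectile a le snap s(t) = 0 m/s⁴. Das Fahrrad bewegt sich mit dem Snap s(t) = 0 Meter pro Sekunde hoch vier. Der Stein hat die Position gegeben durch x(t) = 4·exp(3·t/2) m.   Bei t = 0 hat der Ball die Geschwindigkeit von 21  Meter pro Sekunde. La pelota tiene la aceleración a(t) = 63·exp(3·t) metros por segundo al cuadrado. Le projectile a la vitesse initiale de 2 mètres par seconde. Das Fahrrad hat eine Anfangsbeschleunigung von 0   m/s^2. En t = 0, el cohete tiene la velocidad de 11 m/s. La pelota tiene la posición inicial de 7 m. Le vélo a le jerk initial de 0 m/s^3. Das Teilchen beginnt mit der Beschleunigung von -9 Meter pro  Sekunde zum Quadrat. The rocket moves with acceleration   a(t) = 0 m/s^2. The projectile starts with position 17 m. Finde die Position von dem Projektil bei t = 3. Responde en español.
Para resolver esto, necesitamos tomar 4 integrales de nuestra ecuación del snap s(t) = 0. La antiderivada del snap, con j(0) = 0, da la sacudida: j(t) = 0. La integral de la sacudida es la aceleración. Usando a(0) = 3, obtenemos a(t) = 3. Tomando ∫a(t)dt y aplicando v(0) = 2, encontramos v(t) = 3·t + 2. La integral de la velocidad, con x(0) = 17, da la posición: x(t) = 3·t^2/2 + 2·t + 17. De la ecuación de la posición x(t) = 3·t^2/2 + 2·t + 17, sustituimos t = 3 para obtener x = 73/2.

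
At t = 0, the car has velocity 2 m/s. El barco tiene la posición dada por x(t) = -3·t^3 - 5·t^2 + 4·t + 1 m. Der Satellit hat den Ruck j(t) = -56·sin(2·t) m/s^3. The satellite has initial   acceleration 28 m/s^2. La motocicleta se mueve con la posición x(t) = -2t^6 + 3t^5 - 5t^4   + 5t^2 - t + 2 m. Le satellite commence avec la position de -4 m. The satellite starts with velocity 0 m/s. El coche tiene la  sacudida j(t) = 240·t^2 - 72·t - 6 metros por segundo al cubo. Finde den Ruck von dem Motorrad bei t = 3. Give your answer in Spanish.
Partiendo de la posición x(t) = -2·t^6 + 3·t^5 - 5·t^4 + 5·t^2 - t + 2, tomamos 3 derivadas. Tomando d/dt de x(t), encontramos v(t) = -12·t^5 + 15·t^4 - 20·t^3 + 10·t - 1. Tomando d/dt de v(t), encontramos a(t) = -60·t^4 + 60·t^3 - 60·t^2 + 10. La derivada de la aceleración da la sacudida: j(t) = -240·t^3 + 180·t^2 - 120·t. Tenemos la sacudida j(t) = -240·t^3 + 180·t^2 - 120·t. Sustituyendo t = 3: j(3) = -5220.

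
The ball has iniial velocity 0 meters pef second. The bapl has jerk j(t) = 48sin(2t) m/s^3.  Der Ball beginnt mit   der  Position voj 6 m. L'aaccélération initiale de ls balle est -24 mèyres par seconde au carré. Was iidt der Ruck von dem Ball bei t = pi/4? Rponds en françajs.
En utilisant j(t) = 48·sin(2·t) et en substituant t = pi/4, nous trouvons j = 48.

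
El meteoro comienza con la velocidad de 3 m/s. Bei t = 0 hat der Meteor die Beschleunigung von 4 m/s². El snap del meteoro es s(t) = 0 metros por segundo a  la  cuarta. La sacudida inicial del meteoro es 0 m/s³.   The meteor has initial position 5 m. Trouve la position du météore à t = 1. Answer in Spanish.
Debemos encontrar la antiderivada de nuestra ecuación del snap s(t) = 0 4 veces. Tomando ∫s(t)dt y aplicando j(0) = 0, encontramos j(t) = 0. La integral de la sacudida es la aceleración. Usando a(0) = 4, obtenemos a(t) = 4. Tomando ∫a(t)dt y aplicando v(0) = 3, encontramos v(t) = 4·t + 3. La integral de la velocidad es la posición. Usando x(0) = 5, obtenemos x(t) = 2·t^2 + 3·t + 5. Usando x(t) = 2·t^2 + 3·t + 5 y sustituyendo t = 1, encontramos x = 10.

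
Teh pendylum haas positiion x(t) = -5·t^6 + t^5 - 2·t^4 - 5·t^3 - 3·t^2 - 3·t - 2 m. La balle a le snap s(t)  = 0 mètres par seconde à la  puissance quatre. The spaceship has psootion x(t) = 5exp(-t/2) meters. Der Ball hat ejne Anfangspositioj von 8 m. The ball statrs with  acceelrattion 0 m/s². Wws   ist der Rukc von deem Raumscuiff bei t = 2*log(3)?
Ausgehend von der Position x(t) = 5·exp(-t/2), nehmen wir 3 Ableitungen. Die Ableitung von der Position ergibt die Geschwindigkeit: v(t) = -5·exp(-t/2)/2. Die Ableitung von der Geschwindigkeit ergibt die Beschleunigung: a(t) = 5·exp(-t/2)/4. Durch Ableiten von der Beschleunigung erhalten wir den Ruck: j(t) = -5·exp(-t/2)/8. Aus der Gleichung für den Ruck j(t) = -5·exp(-t/2)/8, setzen wir t = 2*log(3) ein und erhalten j = -5/24.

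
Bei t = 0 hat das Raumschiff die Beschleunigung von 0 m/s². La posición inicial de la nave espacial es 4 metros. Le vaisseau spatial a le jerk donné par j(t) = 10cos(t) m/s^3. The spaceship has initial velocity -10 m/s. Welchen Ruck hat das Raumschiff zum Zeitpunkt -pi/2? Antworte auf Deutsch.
Wir haben den Ruck j(t) = 10·cos(t). Durch Einsetzen von t = -pi/2: j(-pi/2) = 0.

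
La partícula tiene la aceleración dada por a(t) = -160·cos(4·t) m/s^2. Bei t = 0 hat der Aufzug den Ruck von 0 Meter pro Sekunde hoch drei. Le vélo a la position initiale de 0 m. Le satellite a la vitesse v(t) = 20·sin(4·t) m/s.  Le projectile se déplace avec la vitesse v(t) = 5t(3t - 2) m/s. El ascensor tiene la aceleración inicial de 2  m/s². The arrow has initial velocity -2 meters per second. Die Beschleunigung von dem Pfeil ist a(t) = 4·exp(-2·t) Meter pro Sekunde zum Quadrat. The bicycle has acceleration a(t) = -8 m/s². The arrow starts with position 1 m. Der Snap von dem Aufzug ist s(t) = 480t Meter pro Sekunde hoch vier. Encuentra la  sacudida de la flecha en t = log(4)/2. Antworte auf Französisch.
Nous devons dériver notre équation de l'accélération a(t) = 4·exp(-2·t) 1 fois. La dérivée de l'accélération donne le jerk: j(t) = -8·exp(-2·t). De l'équation du jerk j(t) = -8·exp(-2·t), nous substituons t = log(4)/2 pour obtenir j = -2.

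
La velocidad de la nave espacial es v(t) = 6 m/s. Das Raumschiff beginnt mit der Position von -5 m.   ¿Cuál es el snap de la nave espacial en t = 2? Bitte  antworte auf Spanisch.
Partiendo de la velocidad v(t) = 6, tomamos 3 derivadas. La derivada de la velocidad da la aceleración: a(t) = 0. Derivando la aceleración, obtenemos la sacudida: j(t) = 0. Derivando la sacudida, obtenemos el snap: s(t) = 0. Usando s(t) = 0 y sustituyendo t = 2, encontramos s = 0.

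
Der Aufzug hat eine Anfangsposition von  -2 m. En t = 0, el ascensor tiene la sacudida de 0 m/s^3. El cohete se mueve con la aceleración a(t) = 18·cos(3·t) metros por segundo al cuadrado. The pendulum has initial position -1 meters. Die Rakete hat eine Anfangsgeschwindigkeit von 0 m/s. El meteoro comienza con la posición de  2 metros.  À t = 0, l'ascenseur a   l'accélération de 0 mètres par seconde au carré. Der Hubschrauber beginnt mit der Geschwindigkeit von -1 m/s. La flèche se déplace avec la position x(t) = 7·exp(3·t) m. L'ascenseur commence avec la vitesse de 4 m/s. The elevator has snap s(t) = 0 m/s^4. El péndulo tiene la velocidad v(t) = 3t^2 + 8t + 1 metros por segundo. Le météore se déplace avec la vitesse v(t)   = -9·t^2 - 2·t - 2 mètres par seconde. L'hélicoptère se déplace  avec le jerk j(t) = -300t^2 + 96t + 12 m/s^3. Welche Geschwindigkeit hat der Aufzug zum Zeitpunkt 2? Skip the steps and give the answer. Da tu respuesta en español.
En t = 2, v = 4.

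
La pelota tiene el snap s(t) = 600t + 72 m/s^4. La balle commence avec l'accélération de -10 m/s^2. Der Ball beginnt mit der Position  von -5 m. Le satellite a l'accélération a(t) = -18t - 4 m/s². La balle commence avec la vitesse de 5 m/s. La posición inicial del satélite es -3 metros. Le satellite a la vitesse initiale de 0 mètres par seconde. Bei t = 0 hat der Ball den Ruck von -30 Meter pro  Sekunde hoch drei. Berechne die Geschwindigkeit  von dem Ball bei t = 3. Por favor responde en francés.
Nous devons trouver la primitive de notre équation du snap s(t) = 600·t + 72 3 fois. En prenant ∫s(t)dt et en appliquant j(0) = -30, nous trouvons j(t) = 300·t^2 + 72·t - 30. En intégrant le jerk et en utilisant la condition initiale a(0) = -10, nous obtenons a(t) = 100·t^3 + 36·t^2 - 30·t - 10. L'intégrale de l'accélération est la vitesse. En utilisant v(0) = 5, nous obtenons v(t) = 25·t^4 + 12·t^3 - 15·t^2 - 10·t + 5. En utilisant v(t) = 25·t^4 + 12·t^3 - 15·t^2 - 10·t + 5 et en substituant t = 3, nous trouvons v = 2189.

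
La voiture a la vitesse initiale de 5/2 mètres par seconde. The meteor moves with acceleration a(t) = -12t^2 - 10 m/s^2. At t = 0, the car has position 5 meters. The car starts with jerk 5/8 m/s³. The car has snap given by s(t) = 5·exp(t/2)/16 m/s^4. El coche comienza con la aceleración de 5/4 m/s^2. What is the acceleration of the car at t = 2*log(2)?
We need to integrate our snap equation s(t) = 5·exp(t/2)/16 2 times. Taking ∫s(t)dt and applying j(0) = 5/8, we find j(t) = 5·exp(t/2)/8. Taking ∫j(t)dt and applying a(0) = 5/4, we find a(t) = 5·exp(t/2)/4. We have acceleration a(t) = 5·exp(t/2)/4. Substituting t = 2*log(2): a(2*log(2)) = 5/2.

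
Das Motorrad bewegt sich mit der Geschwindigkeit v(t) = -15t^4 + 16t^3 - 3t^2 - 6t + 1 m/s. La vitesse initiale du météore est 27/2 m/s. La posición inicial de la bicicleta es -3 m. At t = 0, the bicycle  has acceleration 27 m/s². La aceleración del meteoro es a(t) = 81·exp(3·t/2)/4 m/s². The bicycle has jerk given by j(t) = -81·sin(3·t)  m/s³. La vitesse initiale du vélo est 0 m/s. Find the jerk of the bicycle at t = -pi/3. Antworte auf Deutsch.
Aus der Gleichung für den Ruck j(t) = -81·sin(3·t), setzen wir t = -pi/3 ein und erhalten j = 0.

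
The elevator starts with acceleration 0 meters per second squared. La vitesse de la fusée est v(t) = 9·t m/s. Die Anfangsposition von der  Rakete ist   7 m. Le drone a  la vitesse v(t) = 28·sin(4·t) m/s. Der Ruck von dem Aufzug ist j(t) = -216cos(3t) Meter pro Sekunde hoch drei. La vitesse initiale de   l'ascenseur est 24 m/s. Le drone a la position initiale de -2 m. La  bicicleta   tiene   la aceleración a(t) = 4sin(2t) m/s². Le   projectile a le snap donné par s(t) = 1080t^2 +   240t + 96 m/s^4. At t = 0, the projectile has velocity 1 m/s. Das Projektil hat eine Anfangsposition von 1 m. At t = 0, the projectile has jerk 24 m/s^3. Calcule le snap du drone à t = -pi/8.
Pour résoudre ceci, nous devons prendre 3 dérivées de notre équation de la vitesse v(t) = 28·sin(4·t). La dérivée de la vitesse donne l'accélération: a(t) = 112·cos(4·t). En prenant d/dt de a(t), nous trouvons j(t) = -448·sin(4·t). En dérivant le jerk, nous obtenons le snap: s(t) = -1792·cos(4·t). Nous avons le snap s(t) = -1792·cos(4·t). En substituant t = -pi/8: s(-pi/8) = 0.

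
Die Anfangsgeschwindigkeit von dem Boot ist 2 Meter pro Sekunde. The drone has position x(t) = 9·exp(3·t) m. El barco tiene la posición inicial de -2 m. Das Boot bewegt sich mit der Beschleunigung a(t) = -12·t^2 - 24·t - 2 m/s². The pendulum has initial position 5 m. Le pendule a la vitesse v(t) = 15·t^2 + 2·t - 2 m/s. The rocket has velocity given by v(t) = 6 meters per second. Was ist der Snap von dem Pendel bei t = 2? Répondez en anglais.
We must differentiate our velocity equation v(t) = 15·t^2 + 2·t - 2 3 times. The derivative of velocity gives acceleration: a(t) = 30·t + 2. Differentiating acceleration, we get jerk: j(t) = 30. The derivative of jerk gives snap: s(t) = 0. We have snap s(t) = 0. Substituting t = 2: s(2) = 0.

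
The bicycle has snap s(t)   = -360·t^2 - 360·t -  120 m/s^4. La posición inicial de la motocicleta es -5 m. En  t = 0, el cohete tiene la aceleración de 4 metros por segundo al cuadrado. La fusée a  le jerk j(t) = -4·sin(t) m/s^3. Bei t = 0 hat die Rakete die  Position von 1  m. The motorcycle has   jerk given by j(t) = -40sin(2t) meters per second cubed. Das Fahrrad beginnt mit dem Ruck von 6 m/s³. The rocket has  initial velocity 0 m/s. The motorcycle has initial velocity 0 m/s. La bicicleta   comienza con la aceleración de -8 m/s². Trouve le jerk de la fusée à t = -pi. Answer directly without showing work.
À t = -pi, j = 0.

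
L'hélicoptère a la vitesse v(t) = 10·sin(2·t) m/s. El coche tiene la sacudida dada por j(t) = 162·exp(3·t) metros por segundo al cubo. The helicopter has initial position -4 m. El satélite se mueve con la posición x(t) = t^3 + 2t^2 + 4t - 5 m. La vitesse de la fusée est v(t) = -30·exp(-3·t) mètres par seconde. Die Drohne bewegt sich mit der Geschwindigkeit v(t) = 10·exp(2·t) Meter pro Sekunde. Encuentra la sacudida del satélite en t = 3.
Debemos derivar nuestra ecuación de la posición x(t) = t^3 + 2·t^2 + 4·t - 5 3 veces. Tomando d/dt de x(t), encontramos v(t) = 3·t^2 + 4·t + 4. La derivada de la velocidad da la aceleración: a(t) = 6·t + 4. Derivando la aceleración, obtenemos la sacudida: j(t) = 6. De la ecuación de la sacudida j(t) = 6, sustituimos t = 3 para obtener j = 6.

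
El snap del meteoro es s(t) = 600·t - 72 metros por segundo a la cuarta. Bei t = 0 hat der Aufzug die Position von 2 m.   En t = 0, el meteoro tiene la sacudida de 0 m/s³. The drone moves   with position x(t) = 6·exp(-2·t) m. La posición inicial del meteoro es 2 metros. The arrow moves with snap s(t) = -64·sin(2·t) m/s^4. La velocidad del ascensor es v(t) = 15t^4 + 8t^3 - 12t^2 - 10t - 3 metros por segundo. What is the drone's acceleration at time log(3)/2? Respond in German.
Um dies zu lösen, müssen wir 2 Ableitungen unserer Gleichung für die Position x(t) = 6·exp(-2·t) nehmen. Die Ableitung von der Position ergibt die Geschwindigkeit: v(t) = -12·exp(-2·t). Mit d/dt von v(t) finden wir a(t) = 24·exp(-2·t). Wir haben die Beschleunigung a(t) = 24·exp(-2·t). Durch Einsetzen von t = log(3)/2: a(log(3)/2) = 8.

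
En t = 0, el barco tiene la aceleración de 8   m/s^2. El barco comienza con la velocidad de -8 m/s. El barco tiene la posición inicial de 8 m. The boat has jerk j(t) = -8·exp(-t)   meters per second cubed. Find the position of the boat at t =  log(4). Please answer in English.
To find the answer, we compute 3 antiderivatives of j(t) = -8·exp(-t). The antiderivative of jerk is acceleration. Using a(0) = 8, we get a(t) = 8·exp(-t). Integrating acceleration and using the initial condition v(0) = -8, we get v(t) = -8·exp(-t). The integral of velocity is position. Using x(0) = 8, we get x(t) = 8·exp(-t). We have position x(t) = 8·exp(-t). Substituting t = log(4): x(log(4)) = 2.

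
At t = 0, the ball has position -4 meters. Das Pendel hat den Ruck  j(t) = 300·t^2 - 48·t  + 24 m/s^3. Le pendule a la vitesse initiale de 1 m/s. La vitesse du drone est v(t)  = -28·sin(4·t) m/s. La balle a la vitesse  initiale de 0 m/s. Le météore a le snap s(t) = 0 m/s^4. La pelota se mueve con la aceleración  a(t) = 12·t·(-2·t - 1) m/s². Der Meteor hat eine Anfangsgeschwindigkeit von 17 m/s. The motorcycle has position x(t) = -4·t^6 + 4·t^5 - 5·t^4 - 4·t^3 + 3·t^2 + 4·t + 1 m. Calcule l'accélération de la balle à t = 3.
En utilisant a(t) = 12·t·(-2·t - 1) et en substituant t = 3, nous trouvons a = -252.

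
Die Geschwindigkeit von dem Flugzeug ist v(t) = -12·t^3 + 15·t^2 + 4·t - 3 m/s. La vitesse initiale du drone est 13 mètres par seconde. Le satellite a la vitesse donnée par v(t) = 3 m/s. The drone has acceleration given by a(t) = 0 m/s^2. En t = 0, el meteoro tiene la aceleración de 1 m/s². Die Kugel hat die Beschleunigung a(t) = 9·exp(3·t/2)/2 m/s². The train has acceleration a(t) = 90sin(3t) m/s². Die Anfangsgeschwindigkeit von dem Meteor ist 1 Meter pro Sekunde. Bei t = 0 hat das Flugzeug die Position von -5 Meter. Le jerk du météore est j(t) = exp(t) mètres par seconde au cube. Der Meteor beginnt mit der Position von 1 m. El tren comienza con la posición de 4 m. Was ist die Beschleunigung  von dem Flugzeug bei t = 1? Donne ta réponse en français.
Pour résoudre ceci, nous devons prendre 1 dérivée de notre équation de la vitesse v(t) = -12·t^3 + 15·t^2 + 4·t - 3. En dérivant la vitesse, nous obtenons l'accélération: a(t) = -36·t^2 + 30·t + 4. De l'équation de l'accélération a(t) = -36·t^2 + 30·t + 4, nous substituons t = 1 pour obtenir a = -2.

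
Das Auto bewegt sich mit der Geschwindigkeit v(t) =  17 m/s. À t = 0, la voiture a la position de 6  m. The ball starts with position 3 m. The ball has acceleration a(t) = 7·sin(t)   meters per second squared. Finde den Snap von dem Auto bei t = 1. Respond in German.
Ausgehend von der Geschwindigkeit v(t) = 17, nehmen wir 3 Ableitungen. Die Ableitung von der Geschwindigkeit ergibt die Beschleunigung: a(t) = 0. Durch Ableiten von der Beschleunigung erhalten wir den Ruck: j(t) = 0. Mit d/dt von j(t) finden wir s(t) = 0. Wir haben den Snap s(t) = 0. Durch Einsetzen von t = 1: s(1) = 0.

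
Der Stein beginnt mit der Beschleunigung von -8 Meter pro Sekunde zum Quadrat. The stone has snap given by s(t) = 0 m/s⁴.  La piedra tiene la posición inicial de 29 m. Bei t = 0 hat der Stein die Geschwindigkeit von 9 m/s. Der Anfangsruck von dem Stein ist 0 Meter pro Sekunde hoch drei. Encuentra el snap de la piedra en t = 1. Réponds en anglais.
Using s(t) = 0 and substituting t = 1, we find s = 0.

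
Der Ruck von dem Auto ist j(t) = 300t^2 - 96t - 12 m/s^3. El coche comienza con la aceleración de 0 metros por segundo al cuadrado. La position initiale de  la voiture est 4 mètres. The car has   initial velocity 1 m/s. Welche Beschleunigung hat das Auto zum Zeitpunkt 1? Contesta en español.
Partiendo de la sacudida j(t) = 300·t^2 - 96·t - 12, tomamos 1 antiderivada. La integral de la sacudida, con a(0) = 0, da la aceleración: a(t) = 4·t·(25·t^2 - 12·t - 3). Usando a(t) = 4·t·(25·t^2 - 12·t - 3) y sustituyendo t = 1, encontramos a = 40.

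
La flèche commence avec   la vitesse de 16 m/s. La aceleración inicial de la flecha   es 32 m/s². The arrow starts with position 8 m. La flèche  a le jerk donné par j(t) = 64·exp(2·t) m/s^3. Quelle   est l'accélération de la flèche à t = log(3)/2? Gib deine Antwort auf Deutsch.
Wir müssen die Stammfunktion unserer Gleichung für den Ruck j(t) = 64·exp(2·t) 1-mal finden. Durch Integration von dem Ruck und Verwendung der Anfangsbedingung a(0) = 32, erhalten wir a(t) = 32·exp(2·t). Aus der Gleichung für die Beschleunigung a(t) = 32·exp(2·t), setzen wir t = log(3)/2 ein und erhalten a = 96.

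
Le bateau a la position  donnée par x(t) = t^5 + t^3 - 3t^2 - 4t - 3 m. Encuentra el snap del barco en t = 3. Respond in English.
We must differentiate our position equation x(t) = t^5 + t^3 - 3·t^2 - 4·t - 3 4 times. Taking d/dt of x(t), we find v(t) = 5·t^4 + 3·t^2 - 6·t - 4. Differentiating velocity, we get acceleration: a(t) = 20·t^3 + 6·t - 6. Taking d/dt of a(t), we find j(t) = 60·t^2 + 6. Taking d/dt of j(t), we find s(t) = 120·t. Using s(t) = 120·t and substituting t = 3, we find s = 360.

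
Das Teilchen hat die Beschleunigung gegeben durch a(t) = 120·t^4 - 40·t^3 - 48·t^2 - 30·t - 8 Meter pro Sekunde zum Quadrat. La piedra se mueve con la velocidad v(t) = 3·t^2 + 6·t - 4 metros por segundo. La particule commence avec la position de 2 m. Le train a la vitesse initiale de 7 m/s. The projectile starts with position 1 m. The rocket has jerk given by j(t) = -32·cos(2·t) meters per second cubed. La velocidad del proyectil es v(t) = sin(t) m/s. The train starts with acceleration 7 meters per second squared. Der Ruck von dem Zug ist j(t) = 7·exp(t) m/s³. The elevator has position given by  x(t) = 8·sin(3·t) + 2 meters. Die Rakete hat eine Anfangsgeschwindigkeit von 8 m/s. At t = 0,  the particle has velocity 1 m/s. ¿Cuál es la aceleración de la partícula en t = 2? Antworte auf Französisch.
En utilisant a(t) = 120·t^4 - 40·t^3 - 48·t^2 - 30·t - 8 et en substituant t = 2, nous trouvons a = 1340.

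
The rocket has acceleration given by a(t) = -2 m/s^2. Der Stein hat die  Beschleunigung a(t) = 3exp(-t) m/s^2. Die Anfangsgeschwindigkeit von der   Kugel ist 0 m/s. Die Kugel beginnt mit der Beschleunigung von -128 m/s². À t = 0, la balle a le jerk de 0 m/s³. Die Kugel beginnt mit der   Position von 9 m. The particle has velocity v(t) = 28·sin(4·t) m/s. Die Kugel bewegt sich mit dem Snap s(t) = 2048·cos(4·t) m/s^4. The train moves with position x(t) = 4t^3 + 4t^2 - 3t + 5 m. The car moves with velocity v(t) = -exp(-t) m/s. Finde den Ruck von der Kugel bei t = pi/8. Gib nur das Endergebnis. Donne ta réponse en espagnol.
En t = pi/8, j = 512.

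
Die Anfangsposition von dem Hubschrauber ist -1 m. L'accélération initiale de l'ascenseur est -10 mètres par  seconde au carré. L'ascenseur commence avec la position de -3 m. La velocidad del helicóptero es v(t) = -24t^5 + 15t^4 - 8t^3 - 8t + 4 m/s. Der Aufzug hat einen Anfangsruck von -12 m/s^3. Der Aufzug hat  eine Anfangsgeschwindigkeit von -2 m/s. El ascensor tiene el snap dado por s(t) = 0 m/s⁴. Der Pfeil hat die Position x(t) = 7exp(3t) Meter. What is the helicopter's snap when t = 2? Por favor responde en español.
Para resolver esto, necesitamos tomar 3 derivadas de nuestra ecuación de la velocidad v(t) = -24·t^5 + 15·t^4 - 8·t^3 - 8·t + 4. Tomando d/dt de v(t), encontramos a(t) = -120·t^4 + 60·t^3 - 24·t^2 - 8. Tomando d/dt de a(t), encontramos j(t) = -480·t^3 + 180·t^2 - 48·t. Tomando d/dt de j(t), encontramos s(t) = -1440·t^2 + 360·t - 48. Usando s(t) = -1440·t^2 + 360·t - 48 y sustituyendo t = 2, encontramos s = -5088.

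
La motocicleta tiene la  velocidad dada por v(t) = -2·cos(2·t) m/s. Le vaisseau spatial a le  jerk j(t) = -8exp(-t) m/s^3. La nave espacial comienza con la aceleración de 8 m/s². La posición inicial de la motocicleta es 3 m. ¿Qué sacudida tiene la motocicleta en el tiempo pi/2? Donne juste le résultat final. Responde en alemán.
j(pi/2) = -8.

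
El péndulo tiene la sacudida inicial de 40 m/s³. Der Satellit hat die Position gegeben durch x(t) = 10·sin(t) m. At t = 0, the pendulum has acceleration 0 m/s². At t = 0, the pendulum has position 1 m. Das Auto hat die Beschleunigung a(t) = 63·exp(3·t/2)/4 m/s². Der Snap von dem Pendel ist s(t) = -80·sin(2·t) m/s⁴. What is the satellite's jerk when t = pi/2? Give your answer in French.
Nous devons dériver notre équation de la position x(t) = 10·sin(t) 3 fois. La dérivée de la position donne la vitesse: v(t) = 10·cos(t). En prenant d/dt de v(t), nous trouvons a(t) = -10·sin(t). En dérivant l'accélération, nous obtenons le jerk: j(t) = -10·cos(t). Nous avons le jerk j(t) = -10·cos(t). En substituant t = pi/2: j(pi/2) = 0.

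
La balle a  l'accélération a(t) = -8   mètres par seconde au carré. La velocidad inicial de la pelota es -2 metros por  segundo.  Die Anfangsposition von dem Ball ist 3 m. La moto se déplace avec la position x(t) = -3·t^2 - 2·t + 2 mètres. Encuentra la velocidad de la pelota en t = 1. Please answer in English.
To find the answer, we compute 1 integral of a(t) = -8. Integrating acceleration and using the initial condition v(0) = -2, we get v(t) = -8·t - 2. We have velocity v(t) = -8·t - 2. Substituting t = 1: v(1) = -10.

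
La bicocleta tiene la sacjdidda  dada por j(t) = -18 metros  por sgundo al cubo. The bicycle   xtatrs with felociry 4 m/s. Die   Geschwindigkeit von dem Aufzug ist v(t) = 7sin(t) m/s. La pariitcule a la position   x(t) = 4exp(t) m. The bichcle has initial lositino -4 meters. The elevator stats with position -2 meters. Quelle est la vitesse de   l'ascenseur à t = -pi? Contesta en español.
Tenemos la velocidad v(t) = 7·sin(t). Sustituyendo t = -pi: v(-pi) = 0.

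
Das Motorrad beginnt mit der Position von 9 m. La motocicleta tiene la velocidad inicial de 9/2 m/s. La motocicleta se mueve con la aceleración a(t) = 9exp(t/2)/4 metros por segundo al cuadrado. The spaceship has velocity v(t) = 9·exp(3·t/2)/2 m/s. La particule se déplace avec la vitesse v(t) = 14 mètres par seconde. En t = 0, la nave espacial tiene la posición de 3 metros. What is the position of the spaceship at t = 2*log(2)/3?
Starting from velocity v(t) = 9·exp(3·t/2)/2, we take 1 integral. The antiderivative of velocity, with x(0) = 3, gives position: x(t) = 3·exp(3·t/2). From the given position equation x(t) = 3·exp(3·t/2), we substitute t = 2*log(2)/3 to get x = 6.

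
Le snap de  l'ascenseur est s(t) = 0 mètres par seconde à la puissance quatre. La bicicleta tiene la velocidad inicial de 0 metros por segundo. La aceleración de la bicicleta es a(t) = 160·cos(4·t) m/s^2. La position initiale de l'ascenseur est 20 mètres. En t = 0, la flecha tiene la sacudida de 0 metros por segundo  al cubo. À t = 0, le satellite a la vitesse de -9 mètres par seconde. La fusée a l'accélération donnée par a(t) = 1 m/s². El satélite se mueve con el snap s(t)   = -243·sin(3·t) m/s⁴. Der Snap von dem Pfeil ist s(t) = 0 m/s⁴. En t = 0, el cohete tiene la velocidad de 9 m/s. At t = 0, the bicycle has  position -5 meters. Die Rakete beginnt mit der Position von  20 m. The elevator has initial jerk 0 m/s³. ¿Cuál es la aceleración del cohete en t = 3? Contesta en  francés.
De l'équation de l'accélération a(t) = 1, nous substituons t = 3 pour obtenir a = 1.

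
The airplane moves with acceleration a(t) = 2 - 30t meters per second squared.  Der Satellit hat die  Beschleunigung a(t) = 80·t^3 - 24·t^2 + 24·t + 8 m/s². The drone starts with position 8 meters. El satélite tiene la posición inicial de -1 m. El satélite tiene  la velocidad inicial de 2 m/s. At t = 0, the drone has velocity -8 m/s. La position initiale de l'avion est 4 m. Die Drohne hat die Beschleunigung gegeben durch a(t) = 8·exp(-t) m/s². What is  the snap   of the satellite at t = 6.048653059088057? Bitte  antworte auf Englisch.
We must differentiate our acceleration equation a(t) = 80·t^3 - 24·t^2 + 24·t + 8 2 times. The derivative of acceleration gives jerk: j(t) = 240·t^2 - 48·t + 24. Taking d/dt of j(t), we find s(t) = 480·t - 48. Using s(t) = 480·t - 48 and substituting t = 6.048653059088057, we find s = 2855.35346836227.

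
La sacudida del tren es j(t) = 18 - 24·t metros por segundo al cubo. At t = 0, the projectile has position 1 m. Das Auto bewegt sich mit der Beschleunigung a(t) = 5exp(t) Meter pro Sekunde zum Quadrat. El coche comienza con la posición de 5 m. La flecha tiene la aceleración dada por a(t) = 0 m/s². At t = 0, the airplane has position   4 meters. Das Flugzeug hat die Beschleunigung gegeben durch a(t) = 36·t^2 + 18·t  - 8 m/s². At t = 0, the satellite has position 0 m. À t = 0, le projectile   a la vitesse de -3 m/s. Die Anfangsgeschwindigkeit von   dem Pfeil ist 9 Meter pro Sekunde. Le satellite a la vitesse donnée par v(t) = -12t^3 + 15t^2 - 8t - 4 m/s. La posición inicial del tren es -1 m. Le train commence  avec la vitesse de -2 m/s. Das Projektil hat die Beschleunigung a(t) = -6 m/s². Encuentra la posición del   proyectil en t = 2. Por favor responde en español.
Para resolver esto, necesitamos tomar 2 integrales de nuestra ecuación de la aceleración a(t) = -6. La integral de la aceleración, con v(0) = -3, da la velocidad: v(t) = -6·t - 3. Tomando ∫v(t)dt y aplicando x(0) = 1, encontramos x(t) = -3·t^2 - 3·t + 1. Usando x(t) = -3·t^2 - 3·t + 1 y sustituyendo t = 2, encontramos x = -17.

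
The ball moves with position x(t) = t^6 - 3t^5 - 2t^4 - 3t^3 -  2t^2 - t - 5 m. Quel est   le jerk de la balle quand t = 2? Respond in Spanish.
Partiendo de la posición x(t) = t^6 - 3·t^5 - 2·t^4 - 3·t^3 - 2·t^2 - t - 5, tomamos 3 derivadas. Tomando d/dt de x(t), encontramos v(t) = 6·t^5 - 15·t^4 - 8·t^3 - 9·t^2 - 4·t - 1. Tomando d/dt de v(t), encontramos a(t) = 30·t^4 - 60·t^3 - 24·t^2 - 18·t - 4. Tomando d/dt de a(t), encontramos j(t) = 120·t^3 - 180·t^2 - 48·t - 18. Tenemos la sacudida j(t) = 120·t^3 - 180·t^2 - 48·t - 18. Sustituyendo t = 2: j(2) = 126.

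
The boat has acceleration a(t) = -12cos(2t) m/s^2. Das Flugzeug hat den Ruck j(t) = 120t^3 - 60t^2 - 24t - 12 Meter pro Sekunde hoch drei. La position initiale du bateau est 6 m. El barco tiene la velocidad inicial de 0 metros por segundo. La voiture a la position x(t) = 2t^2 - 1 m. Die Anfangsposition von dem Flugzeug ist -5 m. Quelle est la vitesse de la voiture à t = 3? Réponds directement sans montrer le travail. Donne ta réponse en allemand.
Die Geschwindigkeit bei t = 3 ist v = 12.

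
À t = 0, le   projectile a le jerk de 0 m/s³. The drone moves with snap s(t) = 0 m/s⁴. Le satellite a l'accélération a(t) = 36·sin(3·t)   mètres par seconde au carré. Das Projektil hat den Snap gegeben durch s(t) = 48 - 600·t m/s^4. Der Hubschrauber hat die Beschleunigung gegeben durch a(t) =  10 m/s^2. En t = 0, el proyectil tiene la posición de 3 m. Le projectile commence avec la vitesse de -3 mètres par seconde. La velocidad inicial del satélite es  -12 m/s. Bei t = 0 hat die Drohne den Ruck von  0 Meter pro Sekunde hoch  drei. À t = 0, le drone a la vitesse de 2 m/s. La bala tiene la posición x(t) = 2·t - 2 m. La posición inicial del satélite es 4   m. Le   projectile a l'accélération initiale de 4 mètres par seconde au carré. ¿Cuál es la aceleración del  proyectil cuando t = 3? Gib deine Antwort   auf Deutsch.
Ausgehend von dem Snap s(t) = 48 - 600·t, nehmen wir 2 Integrale. Durch Integration von dem Snap und Verwendung der Anfangsbedingung j(0) = 0, erhalten wir j(t) = 12·t·(4 - 25·t). Das Integral von dem Ruck, mit a(0) = 4, ergibt die Beschleunigung: a(t) = -100·t^3 + 24·t^2 + 4. Aus der Gleichung für die Beschleunigung a(t) = -100·t^3 + 24·t^2 + 4, setzen wir t = 3 ein und erhalten a = -2480.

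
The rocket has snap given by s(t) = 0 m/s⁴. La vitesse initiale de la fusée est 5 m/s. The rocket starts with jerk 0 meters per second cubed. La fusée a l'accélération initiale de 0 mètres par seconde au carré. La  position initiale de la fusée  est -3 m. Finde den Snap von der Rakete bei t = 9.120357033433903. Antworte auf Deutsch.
Aus der Gleichung für den Snap s(t) = 0, setzen wir t = 9.120357033433903 ein und erhalten s = 0.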